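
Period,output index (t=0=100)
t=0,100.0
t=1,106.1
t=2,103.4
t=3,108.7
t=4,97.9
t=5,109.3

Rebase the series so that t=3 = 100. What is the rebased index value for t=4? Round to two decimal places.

90.06

Rebased(t=4) = 97.9 / 108.7 × 100 = 90.0644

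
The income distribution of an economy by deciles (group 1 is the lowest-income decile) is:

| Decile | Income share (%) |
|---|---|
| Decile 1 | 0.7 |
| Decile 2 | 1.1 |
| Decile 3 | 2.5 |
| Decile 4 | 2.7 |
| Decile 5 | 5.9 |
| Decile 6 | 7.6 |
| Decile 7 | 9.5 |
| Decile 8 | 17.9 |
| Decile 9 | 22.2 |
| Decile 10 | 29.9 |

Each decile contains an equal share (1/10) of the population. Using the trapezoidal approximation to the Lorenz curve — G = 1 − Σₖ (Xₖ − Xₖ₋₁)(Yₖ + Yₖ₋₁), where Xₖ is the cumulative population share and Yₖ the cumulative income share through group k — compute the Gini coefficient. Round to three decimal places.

Cumulative income shares Yₖ: 0.0070, 0.0180, 0.0430, 0.0700, 0.1290, 0.2050, 0.3000, 0.4790, 0.7010, 1.0000
Σ (Xₖ−Xₖ₋₁)(Yₖ+Yₖ₋₁) = (1/10)(0.0070+0.0000) + (1/10)(0.0180+0.0070) + (1/10)(0.0430+0.0180) + (1/10)(0.0700+0.0430) + (1/10)(0.1290+0.0700) + (1/10)(0.2050+0.1290) + (1/10)(0.3000+0.2050) + (1/10)(0.4790+0.3000) + (1/10)(0.7010+0.4790) + (1/10)(1.0000+0.7010)
  = 0.0007 + 0.0025 + 0.0061 + 0.0113 + 0.0199 + 0.0334 + 0.0505 + 0.0779 + 0.1180 + 0.1701 = 0.4904
G = 1 − 0.4904 = 0.5096

0.510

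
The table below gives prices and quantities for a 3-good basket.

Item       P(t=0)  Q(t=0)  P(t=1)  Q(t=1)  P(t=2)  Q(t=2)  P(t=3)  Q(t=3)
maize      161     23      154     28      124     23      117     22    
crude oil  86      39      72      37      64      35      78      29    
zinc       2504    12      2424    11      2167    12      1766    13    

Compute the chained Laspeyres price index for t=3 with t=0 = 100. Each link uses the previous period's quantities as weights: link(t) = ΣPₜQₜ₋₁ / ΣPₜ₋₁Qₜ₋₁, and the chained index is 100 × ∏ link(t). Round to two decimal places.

72.11

Link t=0→t=1:
ΣP(t=1)Q(t=0) = 154×23 + 72×39 + 2424×12 = 3542 + 2808 + 29088 = 35438
ΣP(t=0)Q(t=0) = 161×23 + 86×39 + 2504×12 = 3703 + 3354 + 30048 = 37105
link = 35438/37105 = 0.955073
Link t=1→t=2:
ΣP(t=2)Q(t=1) = 124×28 + 64×37 + 2167×11 = 3472 + 2368 + 23837 = 29677
ΣP(t=1)Q(t=1) = 154×28 + 72×37 + 2424×11 = 4312 + 2664 + 26664 = 33640
link = 29677/33640 = 0.882194
Link t=2→t=3:
ΣP(t=3)Q(t=2) = 117×23 + 78×35 + 1766×12 = 2691 + 2730 + 21192 = 26613
ΣP(t=2)Q(t=2) = 124×23 + 64×35 + 2167×12 = 2852 + 2240 + 26004 = 31096
link = 26613/31096 = 0.855834
Chained index = 100 × 0.955073 × 0.882194 × 0.855834 = 72.1091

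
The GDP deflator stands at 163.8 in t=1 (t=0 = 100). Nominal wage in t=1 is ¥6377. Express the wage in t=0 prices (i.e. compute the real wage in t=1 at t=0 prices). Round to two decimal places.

3893.16

Real = Nominal ÷ (Index/100) = 6377 ÷ (163.8/100)
     = 6377 ÷ 1.638 = 3893.1624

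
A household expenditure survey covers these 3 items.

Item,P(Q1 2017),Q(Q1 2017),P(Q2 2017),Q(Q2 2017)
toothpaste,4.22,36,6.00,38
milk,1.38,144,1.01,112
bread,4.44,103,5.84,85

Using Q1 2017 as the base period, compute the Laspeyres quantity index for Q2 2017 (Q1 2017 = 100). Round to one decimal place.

Laspeyres quantity index uses base-period prices as weights.
ΣP(Q1 2017)·Q(Q2 2017) = 4.22×38 + 1.38×112 + 4.44×85 = 160.36 + 154.56 + 377.4 = 692.32
ΣP(Q1 2017)·Q(Q1 2017) = 4.22×36 + 1.38×144 + 4.44×103 = 151.92 + 198.72 + 457.32 = 807.96
Index = 692.32 / 807.96 × 100 = 85.6874

85.7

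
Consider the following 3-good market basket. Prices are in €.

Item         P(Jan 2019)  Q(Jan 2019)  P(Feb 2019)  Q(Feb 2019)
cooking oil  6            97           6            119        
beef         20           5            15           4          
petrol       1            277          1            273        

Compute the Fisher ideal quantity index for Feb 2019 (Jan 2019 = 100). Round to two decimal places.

111.68

Laspeyres component (base-period weights):
ΣP(Jan 2019)Q(Feb 2019) = 6×119 + 20×4 + 1×273 = 714 + 80 + 273 = 1067
ΣP(Jan 2019)Q(Jan 2019) = 6×97 + 20×5 + 1×277 = 582 + 100 + 277 = 959
L = 1067 / 959 × 100 = 111.2617
Paasche component (current-period weights):
ΣP(Feb 2019)Q(Feb 2019) = 6×119 + 15×4 + 1×273 = 714 + 60 + 273 = 1047
ΣP(Feb 2019)Q(Jan 2019) = 6×97 + 15×5 + 1×277 = 582 + 75 + 277 = 934
P = 1047 / 934 × 100 = 112.0985
Fisher = √(L × P) = √(111.2617 × 112.0985) = 111.6793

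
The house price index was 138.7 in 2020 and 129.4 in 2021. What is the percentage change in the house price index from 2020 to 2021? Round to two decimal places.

-6.71%

Change = (129.4 − 138.7) / 138.7 × 100
       = -9.3 / 138.7 × 100 = -6.7051%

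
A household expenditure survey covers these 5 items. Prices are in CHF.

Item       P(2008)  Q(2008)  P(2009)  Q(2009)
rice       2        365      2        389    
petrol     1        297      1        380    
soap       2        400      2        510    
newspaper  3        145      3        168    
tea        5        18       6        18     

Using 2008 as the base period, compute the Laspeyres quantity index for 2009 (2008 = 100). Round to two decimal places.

117.86

Laspeyres quantity index uses base-period prices as weights.
ΣP(2008)·Q(2009) = 2×389 + 1×380 + 2×510 + 3×168 + 5×18 = 778 + 380 + 1020 + 504 + 90 = 2772
ΣP(2008)·Q(2008) = 2×365 + 1×297 + 2×400 + 3×145 + 5×18 = 730 + 297 + 800 + 435 + 90 = 2352
Index = 2772 / 2352 × 100 = 117.8571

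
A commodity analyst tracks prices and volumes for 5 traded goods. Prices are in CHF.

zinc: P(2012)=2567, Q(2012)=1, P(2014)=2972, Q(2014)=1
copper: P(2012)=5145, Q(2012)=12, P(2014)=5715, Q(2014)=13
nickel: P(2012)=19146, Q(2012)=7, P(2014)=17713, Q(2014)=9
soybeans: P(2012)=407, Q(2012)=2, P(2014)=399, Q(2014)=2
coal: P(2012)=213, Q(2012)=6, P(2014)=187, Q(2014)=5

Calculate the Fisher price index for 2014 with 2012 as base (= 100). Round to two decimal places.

98.19

Laspeyres component (base-period weights):
ΣP(2014)Q(2012) = 2972×1 + 5715×12 + 17713×7 + 399×2 + 187×6 = 2972 + 68580 + 123991 + 798 + 1122 = 197463
ΣP(2012)Q(2012) = 2567×1 + 5145×12 + 19146×7 + 407×2 + 213×6 = 2567 + 61740 + 134022 + 814 + 1278 = 200421
L = 197463 / 200421 × 100 = 98.5241
Paasche component (current-period weights):
ΣP(2014)Q(2014) = 2972×1 + 5715×13 + 17713×9 + 399×2 + 187×5 = 2972 + 74295 + 159417 + 798 + 935 = 238417
ΣP(2012)Q(2014) = 2567×1 + 5145×13 + 19146×9 + 407×2 + 213×5 = 2567 + 66885 + 172314 + 814 + 1065 = 243645
P = 238417 / 243645 × 100 = 97.8543
Fisher = √(L × P) = √(98.5241 × 97.8543) = 98.1886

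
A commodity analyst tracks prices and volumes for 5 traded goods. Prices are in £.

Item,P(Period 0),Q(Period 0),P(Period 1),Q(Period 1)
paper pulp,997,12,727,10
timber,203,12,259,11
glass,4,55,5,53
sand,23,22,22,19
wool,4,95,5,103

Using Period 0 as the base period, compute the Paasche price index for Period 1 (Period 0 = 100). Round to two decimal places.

85.32

Paasche price index uses current-period quantities as weights.
ΣP(Period 1)·Q(Period 1) = 727×10 + 259×11 + 5×53 + 22×19 + 5×103 = 7270 + 2849 + 265 + 418 + 515 = 11317
ΣP(Period 0)·Q(Period 1) = 997×10 + 203×11 + 4×53 + 23×19 + 4×103 = 9970 + 2233 + 212 + 437 + 412 = 13264
Index = 11317 / 13264 × 100 = 85.3212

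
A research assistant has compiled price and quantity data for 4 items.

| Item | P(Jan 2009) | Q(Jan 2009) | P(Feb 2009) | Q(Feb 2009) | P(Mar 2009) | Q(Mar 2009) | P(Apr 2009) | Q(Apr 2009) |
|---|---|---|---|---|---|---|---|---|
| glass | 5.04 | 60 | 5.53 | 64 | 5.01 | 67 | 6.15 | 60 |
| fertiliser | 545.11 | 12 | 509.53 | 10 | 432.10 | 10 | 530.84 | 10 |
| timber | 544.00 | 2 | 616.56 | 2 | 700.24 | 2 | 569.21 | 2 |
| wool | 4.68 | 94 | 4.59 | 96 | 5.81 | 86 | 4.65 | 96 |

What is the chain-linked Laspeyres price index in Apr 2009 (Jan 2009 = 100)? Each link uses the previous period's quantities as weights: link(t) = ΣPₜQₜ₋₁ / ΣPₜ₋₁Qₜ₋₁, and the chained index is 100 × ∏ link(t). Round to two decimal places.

99.38

Link Jan 2009→Feb 2009:
ΣP(Feb 2009)Q(Jan 2009) = 5.53×60 + 509.53×12 + 616.56×2 + 4.59×94 = 331.8 + 6114.36 + 1233.12 + 431.46 = 8110.74
ΣP(Jan 2009)Q(Jan 2009) = 5.04×60 + 545.11×12 + 544.00×2 + 4.68×94 = 302.4 + 6541.32 + 1088 + 439.92 = 8371.64
link = 8110.74/8371.64 = 0.968835
Link Feb 2009→Mar 2009:
ΣP(Mar 2009)Q(Feb 2009) = 5.01×64 + 432.10×10 + 700.24×2 + 5.81×96 = 320.64 + 4321 + 1400.48 + 557.76 = 6599.88
ΣP(Feb 2009)Q(Feb 2009) = 5.53×64 + 509.53×10 + 616.56×2 + 4.59×96 = 353.92 + 5095.3 + 1233.12 + 440.64 = 7122.98
link = 6599.88/7122.98 = 0.926562
Link Mar 2009→Apr 2009:
ΣP(Apr 2009)Q(Mar 2009) = 6.15×67 + 530.84×10 + 569.21×2 + 4.65×86 = 412.05 + 5308.4 + 1138.42 + 399.9 = 7258.77
ΣP(Mar 2009)Q(Mar 2009) = 5.01×67 + 432.10×10 + 700.24×2 + 5.81×86 = 335.67 + 4321 + 1400.48 + 499.66 = 6556.81
link = 7258.77/6556.81 = 1.107058
Chained index = 100 × 0.968835 × 0.926562 × 1.107058 = 99.3790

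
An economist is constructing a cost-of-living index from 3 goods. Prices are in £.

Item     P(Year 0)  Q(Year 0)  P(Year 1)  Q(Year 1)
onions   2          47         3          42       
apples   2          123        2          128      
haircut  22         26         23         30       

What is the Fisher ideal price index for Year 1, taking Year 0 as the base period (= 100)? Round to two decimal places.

Laspeyres component (base-period weights):
ΣP(Year 1)Q(Year 0) = 3×47 + 2×123 + 23×26 = 141 + 246 + 598 = 985
ΣP(Year 0)Q(Year 0) = 2×47 + 2×123 + 22×26 = 94 + 246 + 572 = 912
L = 985 / 912 × 100 = 108.0044
Paasche component (current-period weights):
ΣP(Year 1)Q(Year 1) = 3×42 + 2×128 + 23×30 = 126 + 256 + 690 = 1072
ΣP(Year 0)Q(Year 1) = 2×42 + 2×128 + 22×30 = 84 + 256 + 660 = 1000
P = 1072 / 1000 × 100 = 107.2000
Fisher = √(L × P) = √(108.0044 × 107.2000) = 107.6014

107.60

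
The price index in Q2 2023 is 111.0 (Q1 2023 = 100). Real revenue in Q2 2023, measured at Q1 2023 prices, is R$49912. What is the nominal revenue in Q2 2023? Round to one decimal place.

55402.3

Nominal = Real × (Index/100) = 49912 × (111.0/100)
        = 49912 × 1.110 = 55402.3200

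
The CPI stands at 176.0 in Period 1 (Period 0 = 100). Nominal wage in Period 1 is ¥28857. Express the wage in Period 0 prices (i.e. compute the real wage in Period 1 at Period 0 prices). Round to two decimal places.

Real = Nominal ÷ (Index/100) = 28857 ÷ (176.0/100)
     = 28857 ÷ 1.760 = 16396.0227

16396.02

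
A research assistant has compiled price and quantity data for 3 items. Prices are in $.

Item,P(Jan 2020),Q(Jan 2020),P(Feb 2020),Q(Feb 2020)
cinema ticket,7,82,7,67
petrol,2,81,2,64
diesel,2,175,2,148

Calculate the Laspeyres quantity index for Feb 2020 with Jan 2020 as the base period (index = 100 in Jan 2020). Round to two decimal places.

82.23

Laspeyres quantity index uses base-period prices as weights.
ΣP(Jan 2020)·Q(Feb 2020) = 7×67 + 2×64 + 2×148 = 469 + 128 + 296 = 893
ΣP(Jan 2020)·Q(Jan 2020) = 7×82 + 2×81 + 2×175 = 574 + 162 + 350 = 1086
Index = 893 / 1086 × 100 = 82.2284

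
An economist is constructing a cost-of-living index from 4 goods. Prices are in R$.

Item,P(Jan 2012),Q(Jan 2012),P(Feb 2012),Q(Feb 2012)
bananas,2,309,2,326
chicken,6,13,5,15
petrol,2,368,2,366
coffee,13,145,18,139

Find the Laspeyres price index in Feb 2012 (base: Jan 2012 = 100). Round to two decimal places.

121.47

Laspeyres price index uses base-period quantities as weights.
ΣP(Feb 2012)·Q(Jan 2012) = 2×309 + 5×13 + 2×368 + 18×145 = 618 + 65 + 736 + 2610 = 4029
ΣP(Jan 2012)·Q(Jan 2012) = 2×309 + 6×13 + 2×368 + 13×145 = 618 + 78 + 736 + 1885 = 3317
Index = 4029 / 3317 × 100 = 121.4652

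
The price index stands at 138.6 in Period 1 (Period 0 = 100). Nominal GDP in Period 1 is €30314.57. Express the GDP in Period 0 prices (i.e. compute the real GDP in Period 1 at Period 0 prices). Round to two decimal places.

Real = Nominal ÷ (Index/100) = 30314.57 ÷ (138.6/100)
     = 30314.57 ÷ 1.386 = 21871.9841

21871.98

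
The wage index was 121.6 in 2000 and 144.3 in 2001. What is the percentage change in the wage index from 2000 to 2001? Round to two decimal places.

18.67%

Change = (144.3 − 121.6) / 121.6 × 100
       = 22.7 / 121.6 × 100 = 18.6678%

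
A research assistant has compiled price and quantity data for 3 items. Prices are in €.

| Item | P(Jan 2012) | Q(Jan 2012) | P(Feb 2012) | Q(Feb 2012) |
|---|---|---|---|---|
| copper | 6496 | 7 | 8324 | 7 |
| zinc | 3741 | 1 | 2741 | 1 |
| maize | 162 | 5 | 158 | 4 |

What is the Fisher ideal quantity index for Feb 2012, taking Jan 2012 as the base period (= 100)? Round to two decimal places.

99.71

Laspeyres component (base-period weights):
ΣP(Jan 2012)Q(Feb 2012) = 6496×7 + 3741×1 + 162×4 = 45472 + 3741 + 648 = 49861
ΣP(Jan 2012)Q(Jan 2012) = 6496×7 + 3741×1 + 162×5 = 45472 + 3741 + 810 = 50023
L = 49861 / 50023 × 100 = 99.6761
Paasche component (current-period weights):
ΣP(Feb 2012)Q(Feb 2012) = 8324×7 + 2741×1 + 158×4 = 58268 + 2741 + 632 = 61641
ΣP(Feb 2012)Q(Jan 2012) = 8324×7 + 2741×1 + 158×5 = 58268 + 2741 + 790 = 61799
P = 61641 / 61799 × 100 = 99.7443
Fisher = √(L × P) = √(99.6761 × 99.7443) = 99.7102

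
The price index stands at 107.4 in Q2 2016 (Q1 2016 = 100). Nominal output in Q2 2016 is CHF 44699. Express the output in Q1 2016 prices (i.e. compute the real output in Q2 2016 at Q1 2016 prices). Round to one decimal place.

41619.2

Real = Nominal ÷ (Index/100) = 44699 ÷ (107.4/100)
     = 44699 ÷ 1.074 = 41619.1806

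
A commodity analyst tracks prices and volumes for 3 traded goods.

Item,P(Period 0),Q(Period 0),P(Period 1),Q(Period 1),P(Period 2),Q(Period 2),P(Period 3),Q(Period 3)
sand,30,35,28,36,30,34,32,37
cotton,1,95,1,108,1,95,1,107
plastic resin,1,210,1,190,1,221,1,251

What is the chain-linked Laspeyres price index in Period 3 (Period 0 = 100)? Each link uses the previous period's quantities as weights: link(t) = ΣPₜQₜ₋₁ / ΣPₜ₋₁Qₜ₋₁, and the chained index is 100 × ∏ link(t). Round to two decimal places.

Link Period 0→Period 1:
ΣP(Period 1)Q(Period 0) = 28×35 + 1×95 + 1×210 = 980 + 95 + 210 = 1285
ΣP(Period 0)Q(Period 0) = 30×35 + 1×95 + 1×210 = 1050 + 95 + 210 = 1355
link = 1285/1355 = 0.948339
Link Period 1→Period 2:
ΣP(Period 2)Q(Period 1) = 30×36 + 1×108 + 1×190 = 1080 + 108 + 190 = 1378
ΣP(Period 1)Q(Period 1) = 28×36 + 1×108 + 1×190 = 1008 + 108 + 190 = 1306
link = 1378/1306 = 1.055130
Link Period 2→Period 3:
ΣP(Period 3)Q(Period 2) = 32×34 + 1×95 + 1×221 = 1088 + 95 + 221 = 1404
ΣP(Period 2)Q(Period 2) = 30×34 + 1×95 + 1×221 = 1020 + 95 + 221 = 1336
link = 1404/1336 = 1.050898
Chained index = 100 × 0.948339 × 1.055130 × 1.050898 = 105.1551

105.16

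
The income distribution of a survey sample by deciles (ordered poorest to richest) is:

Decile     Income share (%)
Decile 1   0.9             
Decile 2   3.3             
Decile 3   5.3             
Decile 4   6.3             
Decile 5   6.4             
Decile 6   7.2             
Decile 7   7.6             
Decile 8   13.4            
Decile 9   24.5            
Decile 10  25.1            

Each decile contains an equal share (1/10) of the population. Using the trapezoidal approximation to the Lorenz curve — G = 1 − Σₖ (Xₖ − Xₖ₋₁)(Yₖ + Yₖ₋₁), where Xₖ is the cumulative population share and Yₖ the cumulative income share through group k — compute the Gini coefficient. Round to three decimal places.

Cumulative income shares Yₖ: 0.0090, 0.0420, 0.0950, 0.1580, 0.2220, 0.2940, 0.3700, 0.5040, 0.7490, 1.0000
Σ (Xₖ−Xₖ₋₁)(Yₖ+Yₖ₋₁) = (1/10)(0.0090+0.0000) + (1/10)(0.0420+0.0090) + (1/10)(0.0950+0.0420) + (1/10)(0.1580+0.0950) + (1/10)(0.2220+0.1580) + (1/10)(0.2940+0.2220) + (1/10)(0.3700+0.2940) + (1/10)(0.5040+0.3700) + (1/10)(0.7490+0.5040) + (1/10)(1.0000+0.7490)
  = 0.0009 + 0.0051 + 0.0137 + 0.0253 + 0.0380 + 0.0516 + 0.0664 + 0.0874 + 0.1253 + 0.1749 = 0.5886
G = 1 − 0.5886 = 0.4114

0.411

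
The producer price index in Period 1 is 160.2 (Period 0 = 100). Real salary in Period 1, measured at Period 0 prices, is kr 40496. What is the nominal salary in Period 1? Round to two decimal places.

Nominal = Real × (Index/100) = 40496 × (160.2/100)
        = 40496 × 1.602 = 64874.5920

64874.59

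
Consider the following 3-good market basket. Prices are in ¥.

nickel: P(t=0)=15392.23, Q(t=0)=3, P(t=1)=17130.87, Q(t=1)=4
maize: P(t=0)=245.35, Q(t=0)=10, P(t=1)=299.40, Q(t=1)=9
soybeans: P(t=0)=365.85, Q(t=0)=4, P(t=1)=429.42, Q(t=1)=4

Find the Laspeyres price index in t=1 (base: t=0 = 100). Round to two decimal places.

112.00

Laspeyres price index uses base-period quantities as weights.
ΣP(t=1)·Q(t=0) = 17130.87×3 + 299.40×10 + 429.42×4 = 51392.61 + 2994 + 1717.68 = 56104.29
ΣP(t=0)·Q(t=0) = 15392.23×3 + 245.35×10 + 365.85×4 = 46176.69 + 2453.5 + 1463.4 = 50093.59
Index = 56104.29 / 50093.59 × 100 = 111.9989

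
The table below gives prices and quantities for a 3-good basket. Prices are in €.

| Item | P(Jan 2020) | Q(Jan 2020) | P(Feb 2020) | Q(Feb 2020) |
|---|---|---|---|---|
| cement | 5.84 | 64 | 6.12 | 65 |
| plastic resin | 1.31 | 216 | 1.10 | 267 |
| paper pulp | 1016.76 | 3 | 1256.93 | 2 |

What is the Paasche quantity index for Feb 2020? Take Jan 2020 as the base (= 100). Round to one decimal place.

Paasche quantity index uses current-period prices as weights.
ΣP(Feb 2020)·Q(Feb 2020) = 6.12×65 + 1.10×267 + 1256.93×2 = 397.8 + 293.7 + 2513.86 = 3205.36
ΣP(Feb 2020)·Q(Jan 2020) = 6.12×64 + 1.10×216 + 1256.93×3 = 391.68 + 237.6 + 3770.79 = 4400.07
Index = 3205.36 / 4400.07 × 100 = 72.8479

72.8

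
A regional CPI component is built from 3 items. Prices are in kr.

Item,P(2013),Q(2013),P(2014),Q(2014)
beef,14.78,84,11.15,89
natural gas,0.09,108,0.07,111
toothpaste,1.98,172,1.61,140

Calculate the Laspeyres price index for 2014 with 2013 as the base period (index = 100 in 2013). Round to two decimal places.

Laspeyres price index uses base-period quantities as weights.
ΣP(2014)·Q(2013) = 11.15×84 + 0.07×108 + 1.61×172 = 936.6 + 7.56 + 276.92 = 1221.08
ΣP(2013)·Q(2013) = 14.78×84 + 0.09×108 + 1.98×172 = 1241.52 + 9.72 + 340.56 = 1591.8
Index = 1221.08 / 1591.8 × 100 = 76.7106

76.71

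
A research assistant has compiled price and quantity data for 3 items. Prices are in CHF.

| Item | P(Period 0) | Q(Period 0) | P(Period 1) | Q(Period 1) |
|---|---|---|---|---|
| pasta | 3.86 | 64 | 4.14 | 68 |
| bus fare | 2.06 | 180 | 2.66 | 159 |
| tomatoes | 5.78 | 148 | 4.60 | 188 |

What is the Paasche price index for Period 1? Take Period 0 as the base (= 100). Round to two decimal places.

Paasche price index uses current-period quantities as weights.
ΣP(Period 1)·Q(Period 1) = 4.14×68 + 2.66×159 + 4.60×188 = 281.52 + 422.94 + 864.8 = 1569.26
ΣP(Period 0)·Q(Period 1) = 3.86×68 + 2.06×159 + 5.78×188 = 262.48 + 327.54 + 1086.64 = 1676.66
Index = 1569.26 / 1676.66 × 100 = 93.5944

93.59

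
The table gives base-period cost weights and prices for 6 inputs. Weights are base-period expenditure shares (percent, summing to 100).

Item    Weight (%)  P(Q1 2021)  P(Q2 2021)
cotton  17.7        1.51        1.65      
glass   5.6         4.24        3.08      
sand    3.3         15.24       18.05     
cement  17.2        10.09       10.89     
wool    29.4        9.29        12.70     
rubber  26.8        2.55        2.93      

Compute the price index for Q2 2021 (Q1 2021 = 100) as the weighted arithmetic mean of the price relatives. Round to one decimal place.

116.9

cotton: 17.7 × (1.65/1.51) = 17.7 × 1.092715 = 19.3411
glass: 5.6 × (3.08/4.24) = 5.6 × 0.726415 = 4.0679
sand: 3.3 × (18.05/15.24) = 3.3 × 1.184383 = 3.9085
cement: 17.2 × (10.89/10.09) = 17.2 × 1.079286 = 18.5637
wool: 29.4 × (12.70/9.29) = 29.4 × 1.367061 = 40.1916
rubber: 26.8 × (2.93/2.55) = 26.8 × 1.149020 = 30.7937
Index = Σ wᵢ·(p₁ᵢ/p₀ᵢ) = 19.3411 + 4.0679 + 3.9085 + 18.5637 + 40.1916 + 30.7937 = 116.8665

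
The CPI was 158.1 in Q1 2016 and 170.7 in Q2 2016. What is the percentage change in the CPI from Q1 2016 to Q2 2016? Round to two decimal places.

Change = (170.7 − 158.1) / 158.1 × 100
       = 12.6 / 158.1 × 100 = 7.9696%

7.97%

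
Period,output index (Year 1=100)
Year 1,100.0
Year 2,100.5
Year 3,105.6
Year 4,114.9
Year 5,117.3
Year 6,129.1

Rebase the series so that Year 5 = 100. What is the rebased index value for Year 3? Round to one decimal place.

Rebased(Year 3) = 105.6 / 117.3 × 100 = 90.0256

90.0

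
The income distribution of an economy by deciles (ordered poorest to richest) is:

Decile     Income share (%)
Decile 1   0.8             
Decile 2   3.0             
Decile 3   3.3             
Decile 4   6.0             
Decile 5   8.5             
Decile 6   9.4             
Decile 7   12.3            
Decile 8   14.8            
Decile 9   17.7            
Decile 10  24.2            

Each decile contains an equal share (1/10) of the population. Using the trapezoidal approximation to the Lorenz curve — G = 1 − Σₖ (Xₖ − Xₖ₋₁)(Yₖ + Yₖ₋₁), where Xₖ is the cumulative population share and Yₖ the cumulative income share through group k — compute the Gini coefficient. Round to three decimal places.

Cumulative income shares Yₖ: 0.0080, 0.0380, 0.0710, 0.1310, 0.2160, 0.3100, 0.4330, 0.5810, 0.7580, 1.0000
Σ (Xₖ−Xₖ₋₁)(Yₖ+Yₖ₋₁) = (1/10)(0.0080+0.0000) + (1/10)(0.0380+0.0080) + (1/10)(0.0710+0.0380) + (1/10)(0.1310+0.0710) + (1/10)(0.2160+0.1310) + (1/10)(0.3100+0.2160) + (1/10)(0.4330+0.3100) + (1/10)(0.5810+0.4330) + (1/10)(0.7580+0.5810) + (1/10)(1.0000+0.7580)
  = 0.0008 + 0.0046 + 0.0109 + 0.0202 + 0.0347 + 0.0526 + 0.0743 + 0.1014 + 0.1339 + 0.1758 = 0.6092
G = 1 − 0.6092 = 0.3908

0.391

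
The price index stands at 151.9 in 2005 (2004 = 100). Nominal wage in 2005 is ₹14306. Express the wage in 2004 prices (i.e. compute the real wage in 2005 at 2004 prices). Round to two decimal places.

Real = Nominal ÷ (Index/100) = 14306 ÷ (151.9/100)
     = 14306 ÷ 1.519 = 9418.0382

9418.04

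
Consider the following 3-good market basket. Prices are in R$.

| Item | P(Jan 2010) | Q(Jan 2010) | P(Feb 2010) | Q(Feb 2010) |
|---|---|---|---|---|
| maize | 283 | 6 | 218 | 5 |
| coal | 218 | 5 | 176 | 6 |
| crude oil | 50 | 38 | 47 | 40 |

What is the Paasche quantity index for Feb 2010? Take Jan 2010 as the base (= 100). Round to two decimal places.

101.31

Paasche quantity index uses current-period prices as weights.
ΣP(Feb 2010)·Q(Feb 2010) = 218×5 + 176×6 + 47×40 = 1090 + 1056 + 1880 = 4026
ΣP(Feb 2010)·Q(Jan 2010) = 218×6 + 176×5 + 47×38 = 1308 + 880 + 1786 = 3974
Index = 4026 / 3974 × 100 = 101.3085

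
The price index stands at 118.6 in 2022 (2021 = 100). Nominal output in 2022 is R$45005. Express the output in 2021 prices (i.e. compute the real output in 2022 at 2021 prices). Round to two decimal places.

Real = Nominal ÷ (Index/100) = 45005 ÷ (118.6/100)
     = 45005 ÷ 1.186 = 37946.8803

37946.88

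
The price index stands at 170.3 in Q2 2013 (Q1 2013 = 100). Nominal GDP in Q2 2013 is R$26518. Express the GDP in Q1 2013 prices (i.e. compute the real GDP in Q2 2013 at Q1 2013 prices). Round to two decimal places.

Real = Nominal ÷ (Index/100) = 26518 ÷ (170.3/100)
     = 26518 ÷ 1.703 = 15571.3447

15571.34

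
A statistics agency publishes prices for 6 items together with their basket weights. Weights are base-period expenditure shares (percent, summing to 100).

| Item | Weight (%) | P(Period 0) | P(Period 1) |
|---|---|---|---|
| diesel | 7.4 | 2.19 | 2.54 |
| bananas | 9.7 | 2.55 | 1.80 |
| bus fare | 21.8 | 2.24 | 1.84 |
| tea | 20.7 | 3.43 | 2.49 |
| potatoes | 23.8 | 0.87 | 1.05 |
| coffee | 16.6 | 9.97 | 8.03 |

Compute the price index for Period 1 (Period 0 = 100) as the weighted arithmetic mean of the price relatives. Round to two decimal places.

90.46

diesel: 7.4 × (2.54/2.19) = 7.4 × 1.159817 = 8.5826
bananas: 9.7 × (1.80/2.55) = 9.7 × 0.705882 = 6.8471
bus fare: 21.8 × (1.84/2.24) = 21.8 × 0.821429 = 17.9071
tea: 20.7 × (2.49/3.43) = 20.7 × 0.725948 = 15.0271
potatoes: 23.8 × (1.05/0.87) = 23.8 × 1.206897 = 28.7241
coffee: 16.6 × (8.03/9.97) = 16.6 × 0.805416 = 13.3699
Index = Σ wᵢ·(p₁ᵢ/p₀ᵢ) = 8.5826 + 6.8471 + 17.9071 + 15.0271 + 28.7241 + 13.3699 = 90.4580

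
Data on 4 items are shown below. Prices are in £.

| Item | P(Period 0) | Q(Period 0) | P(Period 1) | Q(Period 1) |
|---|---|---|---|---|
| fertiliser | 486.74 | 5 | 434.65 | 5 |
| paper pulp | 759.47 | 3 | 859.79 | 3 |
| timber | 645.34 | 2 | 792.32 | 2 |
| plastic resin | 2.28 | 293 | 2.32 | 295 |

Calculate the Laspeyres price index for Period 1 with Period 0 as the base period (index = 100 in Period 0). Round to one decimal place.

105.2

Laspeyres price index uses base-period quantities as weights.
ΣP(Period 1)·Q(Period 0) = 434.65×5 + 859.79×3 + 792.32×2 + 2.32×293 = 2173.25 + 2579.37 + 1584.64 + 679.76 = 7017.02
ΣP(Period 0)·Q(Period 0) = 486.74×5 + 759.47×3 + 645.34×2 + 2.28×293 = 2433.7 + 2278.41 + 1290.68 + 668.04 = 6670.83
Index = 7017.02 / 6670.83 × 100 = 105.1896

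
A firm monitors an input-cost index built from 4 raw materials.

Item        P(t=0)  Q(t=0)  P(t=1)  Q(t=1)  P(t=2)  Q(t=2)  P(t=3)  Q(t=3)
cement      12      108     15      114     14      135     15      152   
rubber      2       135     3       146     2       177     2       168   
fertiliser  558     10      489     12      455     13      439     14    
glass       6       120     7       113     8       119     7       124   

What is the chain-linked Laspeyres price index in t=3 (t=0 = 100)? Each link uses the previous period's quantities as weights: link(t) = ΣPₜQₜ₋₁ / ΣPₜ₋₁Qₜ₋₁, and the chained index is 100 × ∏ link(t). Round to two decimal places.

90.43

Link t=0→t=1:
ΣP(t=1)Q(t=0) = 15×108 + 3×135 + 489×10 + 7×120 = 1620 + 405 + 4890 + 840 = 7755
ΣP(t=0)Q(t=0) = 12×108 + 2×135 + 558×10 + 6×120 = 1296 + 270 + 5580 + 720 = 7866
link = 7755/7866 = 0.985889
Link t=1→t=2:
ΣP(t=2)Q(t=1) = 14×114 + 2×146 + 455×12 + 8×113 = 1596 + 292 + 5460 + 904 = 8252
ΣP(t=1)Q(t=1) = 15×114 + 3×146 + 489×12 + 7×113 = 1710 + 438 + 5868 + 791 = 8807
link = 8252/8807 = 0.936982
Link t=2→t=3:
ΣP(t=3)Q(t=2) = 15×135 + 2×177 + 439×13 + 7×119 = 2025 + 354 + 5707 + 833 = 8919
ΣP(t=2)Q(t=2) = 14×135 + 2×177 + 455×13 + 8×119 = 1890 + 354 + 5915 + 952 = 9111
link = 8919/9111 = 0.978927
Chained index = 100 × 0.985889 × 0.936982 × 0.978927 = 90.4293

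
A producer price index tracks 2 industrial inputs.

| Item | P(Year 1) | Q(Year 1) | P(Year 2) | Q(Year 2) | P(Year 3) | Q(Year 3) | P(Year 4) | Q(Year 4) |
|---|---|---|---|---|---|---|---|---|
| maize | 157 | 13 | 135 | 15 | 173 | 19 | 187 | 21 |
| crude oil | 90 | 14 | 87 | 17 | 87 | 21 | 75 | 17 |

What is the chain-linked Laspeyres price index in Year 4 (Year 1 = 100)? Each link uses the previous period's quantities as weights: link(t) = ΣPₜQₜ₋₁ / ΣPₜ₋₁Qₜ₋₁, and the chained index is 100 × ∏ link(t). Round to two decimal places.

105.00

Link Year 1→Year 2:
ΣP(Year 2)Q(Year 1) = 135×13 + 87×14 = 1755 + 1218 = 2973
ΣP(Year 1)Q(Year 1) = 157×13 + 90×14 = 2041 + 1260 = 3301
link = 2973/3301 = 0.900636
Link Year 2→Year 3:
ΣP(Year 3)Q(Year 2) = 173×15 + 87×17 = 2595 + 1479 = 4074
ΣP(Year 2)Q(Year 2) = 135×15 + 87×17 = 2025 + 1479 = 3504
link = 4074/3504 = 1.162671
Link Year 3→Year 4:
ΣP(Year 4)Q(Year 3) = 187×19 + 75×21 = 3553 + 1575 = 5128
ΣP(Year 3)Q(Year 3) = 173×19 + 87×21 = 3287 + 1827 = 5114
link = 5128/5114 = 1.002738
Chained index = 100 × 0.900636 × 1.162671 × 1.002738 = 105.0010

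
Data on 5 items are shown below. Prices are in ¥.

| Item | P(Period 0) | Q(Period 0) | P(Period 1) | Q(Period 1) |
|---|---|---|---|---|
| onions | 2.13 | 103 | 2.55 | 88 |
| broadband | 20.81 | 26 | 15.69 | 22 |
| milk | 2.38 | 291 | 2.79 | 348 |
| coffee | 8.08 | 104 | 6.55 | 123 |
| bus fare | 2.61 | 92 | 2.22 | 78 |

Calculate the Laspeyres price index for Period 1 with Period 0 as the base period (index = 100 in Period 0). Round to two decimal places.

Laspeyres price index uses base-period quantities as weights.
ΣP(Period 1)·Q(Period 0) = 2.55×103 + 15.69×26 + 2.79×291 + 6.55×104 + 2.22×92 = 262.65 + 407.94 + 811.89 + 681.2 + 204.24 = 2367.92
ΣP(Period 0)·Q(Period 0) = 2.13×103 + 20.81×26 + 2.38×291 + 8.08×104 + 2.61×92 = 219.39 + 541.06 + 692.58 + 840.32 + 240.12 = 2533.47
Index = 2367.92 / 2533.47 × 100 = 93.4655

93.47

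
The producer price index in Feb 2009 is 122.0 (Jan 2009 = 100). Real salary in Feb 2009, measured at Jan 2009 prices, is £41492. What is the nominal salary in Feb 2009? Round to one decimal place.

50620.2

Nominal = Real × (Index/100) = 41492 × (122.0/100)
        = 41492 × 1.220 = 50620.2400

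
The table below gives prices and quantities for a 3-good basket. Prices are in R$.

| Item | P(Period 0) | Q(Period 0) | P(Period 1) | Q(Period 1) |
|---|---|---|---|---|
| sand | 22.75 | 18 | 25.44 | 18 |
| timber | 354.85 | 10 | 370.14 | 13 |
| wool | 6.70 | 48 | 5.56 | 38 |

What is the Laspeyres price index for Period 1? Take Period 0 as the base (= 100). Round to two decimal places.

Laspeyres price index uses base-period quantities as weights.
ΣP(Period 1)·Q(Period 0) = 25.44×18 + 370.14×10 + 5.56×48 = 457.92 + 3701.4 + 266.88 = 4426.2
ΣP(Period 0)·Q(Period 0) = 22.75×18 + 354.85×10 + 6.70×48 = 409.5 + 3548.5 + 321.6 = 4279.6
Index = 4426.2 / 4279.6 × 100 = 103.4256

103.43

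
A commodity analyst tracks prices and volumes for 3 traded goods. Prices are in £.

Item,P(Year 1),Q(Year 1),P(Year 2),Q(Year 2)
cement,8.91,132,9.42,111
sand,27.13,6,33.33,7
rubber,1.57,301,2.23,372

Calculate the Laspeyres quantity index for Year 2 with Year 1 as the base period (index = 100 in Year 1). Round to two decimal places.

Laspeyres quantity index uses base-period prices as weights.
ΣP(Year 1)·Q(Year 2) = 8.91×111 + 27.13×7 + 1.57×372 = 989.01 + 189.91 + 584.04 = 1762.96
ΣP(Year 1)·Q(Year 1) = 8.91×132 + 27.13×6 + 1.57×301 = 1176.12 + 162.78 + 472.57 = 1811.47
Index = 1762.96 / 1811.47 × 100 = 97.3221

97.32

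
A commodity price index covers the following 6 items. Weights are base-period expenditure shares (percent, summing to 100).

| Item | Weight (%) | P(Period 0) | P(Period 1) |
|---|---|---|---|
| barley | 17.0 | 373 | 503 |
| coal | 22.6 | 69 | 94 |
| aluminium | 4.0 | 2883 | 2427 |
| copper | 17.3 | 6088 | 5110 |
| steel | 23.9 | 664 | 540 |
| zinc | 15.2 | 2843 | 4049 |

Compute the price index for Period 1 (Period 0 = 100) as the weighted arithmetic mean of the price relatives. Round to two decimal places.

barley: 17.0 × (503/373) = 17.0 × 1.348525 = 22.9249
coal: 22.6 × (94/69) = 22.6 × 1.362319 = 30.7884
aluminium: 4.0 × (2427/2883) = 4.0 × 0.841831 = 3.3673
copper: 17.3 × (5110/6088) = 17.3 × 0.839356 = 14.5209
steel: 23.9 × (540/664) = 23.9 × 0.813253 = 19.4367
zinc: 15.2 × (4049/2843) = 15.2 × 1.424200 = 21.6478
Index = Σ wᵢ·(p₁ᵢ/p₀ᵢ) = 22.9249 + 30.7884 + 3.3673 + 14.5209 + 19.4367 + 21.6478 = 112.6861

112.69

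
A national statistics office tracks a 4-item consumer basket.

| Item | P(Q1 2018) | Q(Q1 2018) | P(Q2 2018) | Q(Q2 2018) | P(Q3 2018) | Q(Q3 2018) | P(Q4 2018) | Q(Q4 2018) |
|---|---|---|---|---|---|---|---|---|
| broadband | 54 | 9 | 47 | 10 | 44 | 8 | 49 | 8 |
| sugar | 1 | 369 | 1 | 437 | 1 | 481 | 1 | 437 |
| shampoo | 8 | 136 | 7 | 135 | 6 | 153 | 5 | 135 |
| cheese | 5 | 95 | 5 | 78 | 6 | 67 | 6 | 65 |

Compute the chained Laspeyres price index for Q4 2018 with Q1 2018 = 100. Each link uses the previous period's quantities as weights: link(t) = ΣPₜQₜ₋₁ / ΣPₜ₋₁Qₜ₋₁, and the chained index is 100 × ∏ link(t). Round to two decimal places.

83.58

Link Q1 2018→Q2 2018:
ΣP(Q2 2018)Q(Q1 2018) = 47×9 + 1×369 + 7×136 + 5×95 = 423 + 369 + 952 + 475 = 2219
ΣP(Q1 2018)Q(Q1 2018) = 54×9 + 1×369 + 8×136 + 5×95 = 486 + 369 + 1088 + 475 = 2418
link = 2219/2418 = 0.917701
Link Q2 2018→Q3 2018:
ΣP(Q3 2018)Q(Q2 2018) = 44×10 + 1×437 + 6×135 + 6×78 = 440 + 437 + 810 + 468 = 2155
ΣP(Q2 2018)Q(Q2 2018) = 47×10 + 1×437 + 7×135 + 5×78 = 470 + 437 + 945 + 390 = 2242
link = 2155/2242 = 0.961195
Link Q3 2018→Q4 2018:
ΣP(Q4 2018)Q(Q3 2018) = 49×8 + 1×481 + 5×153 + 6×67 = 392 + 481 + 765 + 402 = 2040
ΣP(Q3 2018)Q(Q3 2018) = 44×8 + 1×481 + 6×153 + 6×67 = 352 + 481 + 918 + 402 = 2153
link = 2040/2153 = 0.947515
Chained index = 100 × 0.917701 × 0.961195 × 0.947515 = 83.5793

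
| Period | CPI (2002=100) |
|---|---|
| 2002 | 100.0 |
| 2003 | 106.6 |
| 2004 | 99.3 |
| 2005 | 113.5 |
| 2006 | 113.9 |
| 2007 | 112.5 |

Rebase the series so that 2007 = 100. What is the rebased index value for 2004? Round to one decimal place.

88.3

Rebased(2004) = 99.3 / 112.5 × 100 = 88.2667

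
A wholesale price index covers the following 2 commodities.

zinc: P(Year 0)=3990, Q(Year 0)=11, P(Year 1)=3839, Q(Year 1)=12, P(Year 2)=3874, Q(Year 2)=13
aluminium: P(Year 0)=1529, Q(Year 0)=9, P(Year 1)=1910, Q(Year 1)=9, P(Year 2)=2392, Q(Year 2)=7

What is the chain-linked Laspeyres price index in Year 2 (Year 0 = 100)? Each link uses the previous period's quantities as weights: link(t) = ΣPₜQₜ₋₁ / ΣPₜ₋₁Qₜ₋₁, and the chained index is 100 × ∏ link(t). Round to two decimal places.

110.82

Link Year 0→Year 1:
ΣP(Year 1)Q(Year 0) = 3839×11 + 1910×9 = 42229 + 17190 = 59419
ΣP(Year 0)Q(Year 0) = 3990×11 + 1529×9 = 43890 + 13761 = 57651
link = 59419/57651 = 1.030667
Link Year 1→Year 2:
ΣP(Year 2)Q(Year 1) = 3874×12 + 2392×9 = 46488 + 21528 = 68016
ΣP(Year 1)Q(Year 1) = 3839×12 + 1910×9 = 46068 + 17190 = 63258
link = 68016/63258 = 1.075216
Chained index = 100 × 1.030667 × 1.075216 = 110.8190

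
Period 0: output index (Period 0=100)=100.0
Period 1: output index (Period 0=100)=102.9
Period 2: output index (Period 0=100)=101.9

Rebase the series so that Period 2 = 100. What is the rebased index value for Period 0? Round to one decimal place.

Rebased(Period 0) = 100.0 / 101.9 × 100 = 98.1354

98.1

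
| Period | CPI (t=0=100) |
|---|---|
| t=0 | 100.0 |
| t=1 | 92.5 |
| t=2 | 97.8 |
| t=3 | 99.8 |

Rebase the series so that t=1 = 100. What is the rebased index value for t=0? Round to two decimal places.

108.11

Rebased(t=0) = 100.0 / 92.5 × 100 = 108.1081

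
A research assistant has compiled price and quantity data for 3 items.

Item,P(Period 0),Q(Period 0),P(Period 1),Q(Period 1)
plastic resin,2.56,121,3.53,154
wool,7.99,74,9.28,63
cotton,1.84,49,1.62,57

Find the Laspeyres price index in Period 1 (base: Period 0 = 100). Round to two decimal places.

120.38

Laspeyres price index uses base-period quantities as weights.
ΣP(Period 1)·Q(Period 0) = 3.53×121 + 9.28×74 + 1.62×49 = 427.13 + 686.72 + 79.38 = 1193.23
ΣP(Period 0)·Q(Period 0) = 2.56×121 + 7.99×74 + 1.84×49 = 309.76 + 591.26 + 90.16 = 991.18
Index = 1193.23 / 991.18 × 100 = 120.3848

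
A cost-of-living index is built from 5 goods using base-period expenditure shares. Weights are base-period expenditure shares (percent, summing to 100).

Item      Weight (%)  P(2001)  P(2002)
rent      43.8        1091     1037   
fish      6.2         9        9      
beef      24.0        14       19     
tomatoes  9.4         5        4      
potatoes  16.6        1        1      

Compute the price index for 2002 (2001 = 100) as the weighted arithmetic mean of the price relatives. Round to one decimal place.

104.5

rent: 43.8 × (1037/1091) = 43.8 × 0.950504 = 41.6321
fish: 6.2 × (9/9) = 6.2 × 1.000000 = 6.2000
beef: 24.0 × (19/14) = 24.0 × 1.357143 = 32.5714
tomatoes: 9.4 × (4/5) = 9.4 × 0.800000 = 7.5200
potatoes: 16.6 × (1/1) = 16.6 × 1.000000 = 16.6000
Index = Σ wᵢ·(p₁ᵢ/p₀ᵢ) = 41.6321 + 6.2000 + 32.5714 + 7.5200 + 16.6000 = 104.5235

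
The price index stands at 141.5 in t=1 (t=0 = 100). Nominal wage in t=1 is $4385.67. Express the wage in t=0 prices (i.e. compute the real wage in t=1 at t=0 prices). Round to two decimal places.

Real = Nominal ÷ (Index/100) = 4385.67 ÷ (141.5/100)
     = 4385.67 ÷ 1.415 = 3099.4134

3099.41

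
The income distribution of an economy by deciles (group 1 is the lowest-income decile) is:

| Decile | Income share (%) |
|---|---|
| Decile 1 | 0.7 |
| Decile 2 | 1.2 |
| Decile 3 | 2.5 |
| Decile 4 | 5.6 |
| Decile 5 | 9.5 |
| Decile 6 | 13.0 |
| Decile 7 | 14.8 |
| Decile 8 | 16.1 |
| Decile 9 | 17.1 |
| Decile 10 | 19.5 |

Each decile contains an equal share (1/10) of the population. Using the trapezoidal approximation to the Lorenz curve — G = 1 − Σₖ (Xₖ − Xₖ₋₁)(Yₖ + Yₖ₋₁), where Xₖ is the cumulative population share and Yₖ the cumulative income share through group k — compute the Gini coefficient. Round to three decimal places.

0.380

Cumulative income shares Yₖ: 0.0070, 0.0190, 0.0440, 0.1000, 0.1950, 0.3250, 0.4730, 0.6340, 0.8050, 1.0000
Σ (Xₖ−Xₖ₋₁)(Yₖ+Yₖ₋₁) = (1/10)(0.0070+0.0000) + (1/10)(0.0190+0.0070) + (1/10)(0.0440+0.0190) + (1/10)(0.1000+0.0440) + (1/10)(0.1950+0.1000) + (1/10)(0.3250+0.1950) + (1/10)(0.4730+0.3250) + (1/10)(0.6340+0.4730) + (1/10)(0.8050+0.6340) + (1/10)(1.0000+0.8050)
  = 0.0007 + 0.0026 + 0.0063 + 0.0144 + 0.0295 + 0.0520 + 0.0798 + 0.1107 + 0.1439 + 0.1805 = 0.6204
G = 1 − 0.6204 = 0.3796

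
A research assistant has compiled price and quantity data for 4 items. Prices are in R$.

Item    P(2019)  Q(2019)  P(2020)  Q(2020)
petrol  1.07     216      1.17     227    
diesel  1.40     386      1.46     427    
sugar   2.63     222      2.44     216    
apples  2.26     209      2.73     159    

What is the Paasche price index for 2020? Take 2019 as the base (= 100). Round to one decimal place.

Paasche price index uses current-period quantities as weights.
ΣP(2020)·Q(2020) = 1.17×227 + 1.46×427 + 2.44×216 + 2.73×159 = 265.59 + 623.42 + 527.04 + 434.07 = 1850.12
ΣP(2019)·Q(2020) = 1.07×227 + 1.40×427 + 2.63×216 + 2.26×159 = 242.89 + 597.8 + 568.08 + 359.34 = 1768.11
Index = 1850.12 / 1768.11 × 100 = 104.6383

104.6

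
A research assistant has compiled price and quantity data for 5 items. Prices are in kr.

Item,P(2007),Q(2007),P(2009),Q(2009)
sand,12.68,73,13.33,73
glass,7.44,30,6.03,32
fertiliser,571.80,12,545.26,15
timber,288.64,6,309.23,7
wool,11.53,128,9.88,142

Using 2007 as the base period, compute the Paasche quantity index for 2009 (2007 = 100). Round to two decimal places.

Paasche quantity index uses current-period prices as weights.
ΣP(2009)·Q(2009) = 13.33×73 + 6.03×32 + 545.26×15 + 309.23×7 + 9.88×142 = 973.09 + 192.96 + 8178.9 + 2164.61 + 1402.96 = 12912.52
ΣP(2009)·Q(2007) = 13.33×73 + 6.03×30 + 545.26×12 + 309.23×6 + 9.88×128 = 973.09 + 180.9 + 6543.12 + 1855.38 + 1264.64 = 10817.13
Index = 12912.52 / 10817.13 × 100 = 119.3710

119.37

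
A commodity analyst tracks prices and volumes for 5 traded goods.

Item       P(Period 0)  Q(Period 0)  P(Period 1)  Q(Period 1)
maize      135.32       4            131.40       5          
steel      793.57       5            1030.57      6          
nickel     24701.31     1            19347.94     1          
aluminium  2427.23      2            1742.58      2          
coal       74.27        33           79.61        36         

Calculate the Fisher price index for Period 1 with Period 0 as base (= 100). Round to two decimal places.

85.83

Laspeyres component (base-period weights):
ΣP(Period 1)Q(Period 0) = 131.40×4 + 1030.57×5 + 19347.94×1 + 1742.58×2 + 79.61×33 = 525.6 + 5152.85 + 19347.94 + 3485.16 + 2627.13 = 31138.68
ΣP(Period 0)Q(Period 0) = 135.32×4 + 793.57×5 + 24701.31×1 + 2427.23×2 + 74.27×33 = 541.28 + 3967.85 + 24701.31 + 4854.46 + 2450.91 = 36515.81
L = 31138.68 / 36515.81 × 100 = 85.2745
Paasche component (current-period weights):
ΣP(Period 1)Q(Period 1) = 131.40×5 + 1030.57×6 + 19347.94×1 + 1742.58×2 + 79.61×36 = 657 + 6183.42 + 19347.94 + 3485.16 + 2865.96 = 32539.48
ΣP(Period 0)Q(Period 1) = 135.32×5 + 793.57×6 + 24701.31×1 + 2427.23×2 + 74.27×36 = 676.6 + 4761.42 + 24701.31 + 4854.46 + 2673.72 = 37667.51
P = 32539.48 / 37667.51 × 100 = 86.3861
Fisher = √(L × P) = √(85.2745 × 86.3861) = 85.8285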